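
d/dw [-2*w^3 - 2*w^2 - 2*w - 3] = -6*w^2 - 4*w - 2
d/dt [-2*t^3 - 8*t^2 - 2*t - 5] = -6*t^2 - 16*t - 2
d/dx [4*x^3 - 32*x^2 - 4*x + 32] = 12*x^2 - 64*x - 4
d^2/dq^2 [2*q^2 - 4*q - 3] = 4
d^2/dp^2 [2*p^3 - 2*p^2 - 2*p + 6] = 12*p - 4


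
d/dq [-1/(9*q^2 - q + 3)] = (18*q - 1)/(9*q^2 - q + 3)^2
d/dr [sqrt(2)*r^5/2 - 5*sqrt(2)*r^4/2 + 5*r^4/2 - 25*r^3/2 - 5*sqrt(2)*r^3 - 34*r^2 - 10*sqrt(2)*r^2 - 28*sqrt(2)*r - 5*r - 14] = 5*sqrt(2)*r^4/2 - 10*sqrt(2)*r^3 + 10*r^3 - 75*r^2/2 - 15*sqrt(2)*r^2 - 68*r - 20*sqrt(2)*r - 28*sqrt(2) - 5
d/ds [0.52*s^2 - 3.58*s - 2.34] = 1.04*s - 3.58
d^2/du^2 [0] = 0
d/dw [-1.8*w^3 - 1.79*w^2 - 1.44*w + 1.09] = -5.4*w^2 - 3.58*w - 1.44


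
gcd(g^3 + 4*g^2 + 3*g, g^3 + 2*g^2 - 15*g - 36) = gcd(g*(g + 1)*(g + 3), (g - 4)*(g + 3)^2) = g + 3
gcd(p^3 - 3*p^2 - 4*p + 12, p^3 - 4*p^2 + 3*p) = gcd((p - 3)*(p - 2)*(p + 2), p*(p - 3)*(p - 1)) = p - 3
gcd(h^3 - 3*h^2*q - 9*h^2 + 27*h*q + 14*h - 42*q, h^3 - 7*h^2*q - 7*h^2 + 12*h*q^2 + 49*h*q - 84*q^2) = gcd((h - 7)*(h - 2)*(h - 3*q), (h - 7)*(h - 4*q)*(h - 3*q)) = -h^2 + 3*h*q + 7*h - 21*q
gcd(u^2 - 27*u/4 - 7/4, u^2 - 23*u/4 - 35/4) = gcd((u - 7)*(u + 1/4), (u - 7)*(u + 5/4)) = u - 7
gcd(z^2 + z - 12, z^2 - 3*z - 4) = 1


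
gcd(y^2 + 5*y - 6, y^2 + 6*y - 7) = y - 1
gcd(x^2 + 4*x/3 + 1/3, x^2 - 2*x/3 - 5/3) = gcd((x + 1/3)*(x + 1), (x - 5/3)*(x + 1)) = x + 1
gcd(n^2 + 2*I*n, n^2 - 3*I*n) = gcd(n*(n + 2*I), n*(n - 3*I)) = n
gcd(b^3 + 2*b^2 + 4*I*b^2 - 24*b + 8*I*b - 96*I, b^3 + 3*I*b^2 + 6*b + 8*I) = b + 4*I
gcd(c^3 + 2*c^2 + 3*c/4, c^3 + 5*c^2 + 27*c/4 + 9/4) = c^2 + 2*c + 3/4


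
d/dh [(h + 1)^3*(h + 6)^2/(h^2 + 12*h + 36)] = 3*h^2 + 6*h + 3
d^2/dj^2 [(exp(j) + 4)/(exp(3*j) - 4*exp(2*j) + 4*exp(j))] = 4*(exp(3*j) + 10*exp(2*j) - 8*exp(j) + 4)*exp(-j)/(exp(4*j) - 8*exp(3*j) + 24*exp(2*j) - 32*exp(j) + 16)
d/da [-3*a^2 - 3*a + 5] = -6*a - 3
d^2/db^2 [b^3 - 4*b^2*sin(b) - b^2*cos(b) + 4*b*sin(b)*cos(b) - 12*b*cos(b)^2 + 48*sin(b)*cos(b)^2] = 4*b^2*sin(b) + b^2*cos(b) + 4*b*sin(b) - 8*b*sin(2*b) - 16*b*cos(b) + 24*b*cos(2*b) + 6*b - 20*sin(b) + 24*sin(2*b) - 108*sin(3*b) - 2*cos(b) + 8*cos(2*b)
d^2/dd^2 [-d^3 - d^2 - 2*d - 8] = -6*d - 2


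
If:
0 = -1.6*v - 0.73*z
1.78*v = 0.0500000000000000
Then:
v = 0.03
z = -0.06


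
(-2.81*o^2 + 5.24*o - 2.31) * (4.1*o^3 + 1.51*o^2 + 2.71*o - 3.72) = -11.521*o^5 + 17.2409*o^4 - 9.1737*o^3 + 21.1655*o^2 - 25.7529*o + 8.5932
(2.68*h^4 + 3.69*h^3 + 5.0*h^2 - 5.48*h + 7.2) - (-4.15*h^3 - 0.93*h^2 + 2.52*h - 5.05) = 2.68*h^4 + 7.84*h^3 + 5.93*h^2 - 8.0*h + 12.25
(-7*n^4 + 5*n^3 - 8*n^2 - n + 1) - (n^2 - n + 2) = -7*n^4 + 5*n^3 - 9*n^2 - 1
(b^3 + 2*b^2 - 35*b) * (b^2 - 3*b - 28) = b^5 - b^4 - 69*b^3 + 49*b^2 + 980*b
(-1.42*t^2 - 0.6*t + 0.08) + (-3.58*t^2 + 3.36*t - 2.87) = -5.0*t^2 + 2.76*t - 2.79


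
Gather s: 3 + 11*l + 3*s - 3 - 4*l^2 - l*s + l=-4*l^2 + 12*l + s*(3 - l)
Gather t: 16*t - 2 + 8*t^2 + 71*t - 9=8*t^2 + 87*t - 11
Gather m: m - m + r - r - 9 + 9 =0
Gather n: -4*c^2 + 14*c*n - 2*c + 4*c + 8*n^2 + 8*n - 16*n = -4*c^2 + 2*c + 8*n^2 + n*(14*c - 8)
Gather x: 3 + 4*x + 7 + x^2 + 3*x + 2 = x^2 + 7*x + 12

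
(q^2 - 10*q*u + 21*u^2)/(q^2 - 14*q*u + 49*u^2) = (q - 3*u)/(q - 7*u)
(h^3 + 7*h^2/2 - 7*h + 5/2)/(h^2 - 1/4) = 2*(h^2 + 4*h - 5)/(2*h + 1)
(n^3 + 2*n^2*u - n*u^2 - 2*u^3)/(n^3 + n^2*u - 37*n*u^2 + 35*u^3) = (-n^2 - 3*n*u - 2*u^2)/(-n^2 - 2*n*u + 35*u^2)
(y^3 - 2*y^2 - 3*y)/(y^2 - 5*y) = (y^2 - 2*y - 3)/(y - 5)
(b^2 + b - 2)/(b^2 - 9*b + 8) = (b + 2)/(b - 8)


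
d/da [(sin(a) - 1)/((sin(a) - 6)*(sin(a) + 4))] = (2*sin(a) + cos(a)^2 - 27)*cos(a)/((sin(a) - 6)^2*(sin(a) + 4)^2)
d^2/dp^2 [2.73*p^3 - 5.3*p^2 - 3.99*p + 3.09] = 16.38*p - 10.6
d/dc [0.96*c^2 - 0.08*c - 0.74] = 1.92*c - 0.08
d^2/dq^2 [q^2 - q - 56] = 2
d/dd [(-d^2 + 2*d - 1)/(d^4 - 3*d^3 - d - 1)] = (2*(d - 1)*(-d^4 + 3*d^3 + d + 1) - (d^2 - 2*d + 1)*(-4*d^3 + 9*d^2 + 1))/(-d^4 + 3*d^3 + d + 1)^2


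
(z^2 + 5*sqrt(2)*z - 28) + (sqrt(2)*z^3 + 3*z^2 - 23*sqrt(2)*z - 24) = sqrt(2)*z^3 + 4*z^2 - 18*sqrt(2)*z - 52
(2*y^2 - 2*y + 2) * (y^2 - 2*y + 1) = 2*y^4 - 6*y^3 + 8*y^2 - 6*y + 2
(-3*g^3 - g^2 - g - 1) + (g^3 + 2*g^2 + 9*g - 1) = -2*g^3 + g^2 + 8*g - 2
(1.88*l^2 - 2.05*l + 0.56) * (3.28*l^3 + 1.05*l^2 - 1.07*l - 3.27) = 6.1664*l^5 - 4.75*l^4 - 2.3273*l^3 - 3.3661*l^2 + 6.1043*l - 1.8312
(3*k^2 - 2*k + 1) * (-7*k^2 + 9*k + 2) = -21*k^4 + 41*k^3 - 19*k^2 + 5*k + 2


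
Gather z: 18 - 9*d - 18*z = -9*d - 18*z + 18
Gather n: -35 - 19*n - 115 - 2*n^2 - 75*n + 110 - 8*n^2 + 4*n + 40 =-10*n^2 - 90*n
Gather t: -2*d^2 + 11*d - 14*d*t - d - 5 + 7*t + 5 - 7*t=-2*d^2 - 14*d*t + 10*d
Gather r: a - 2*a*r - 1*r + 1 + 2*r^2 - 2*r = a + 2*r^2 + r*(-2*a - 3) + 1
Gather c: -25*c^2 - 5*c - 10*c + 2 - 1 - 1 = -25*c^2 - 15*c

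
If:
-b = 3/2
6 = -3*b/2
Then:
No Solution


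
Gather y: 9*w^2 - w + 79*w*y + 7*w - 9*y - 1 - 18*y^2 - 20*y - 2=9*w^2 + 6*w - 18*y^2 + y*(79*w - 29) - 3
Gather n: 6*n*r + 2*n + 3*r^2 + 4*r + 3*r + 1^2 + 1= n*(6*r + 2) + 3*r^2 + 7*r + 2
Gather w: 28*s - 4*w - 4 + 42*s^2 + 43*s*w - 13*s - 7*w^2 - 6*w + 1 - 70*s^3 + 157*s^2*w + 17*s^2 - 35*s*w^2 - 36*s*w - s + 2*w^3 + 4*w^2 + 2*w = -70*s^3 + 59*s^2 + 14*s + 2*w^3 + w^2*(-35*s - 3) + w*(157*s^2 + 7*s - 8) - 3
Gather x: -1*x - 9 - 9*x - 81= -10*x - 90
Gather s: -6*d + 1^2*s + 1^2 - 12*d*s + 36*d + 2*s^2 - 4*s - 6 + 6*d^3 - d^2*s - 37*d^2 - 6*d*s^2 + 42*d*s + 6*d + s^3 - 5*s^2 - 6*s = 6*d^3 - 37*d^2 + 36*d + s^3 + s^2*(-6*d - 3) + s*(-d^2 + 30*d - 9) - 5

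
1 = 1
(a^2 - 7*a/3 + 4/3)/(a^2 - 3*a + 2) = (a - 4/3)/(a - 2)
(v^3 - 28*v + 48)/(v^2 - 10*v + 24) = (v^2 + 4*v - 12)/(v - 6)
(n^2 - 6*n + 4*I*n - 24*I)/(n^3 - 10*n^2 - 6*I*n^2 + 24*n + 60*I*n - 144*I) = (n + 4*I)/(n^2 + n*(-4 - 6*I) + 24*I)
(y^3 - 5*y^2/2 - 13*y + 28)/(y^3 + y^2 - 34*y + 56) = (y + 7/2)/(y + 7)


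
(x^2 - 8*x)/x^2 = (x - 8)/x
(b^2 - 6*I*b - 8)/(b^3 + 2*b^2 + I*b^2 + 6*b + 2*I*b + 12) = (b - 4*I)/(b^2 + b*(2 + 3*I) + 6*I)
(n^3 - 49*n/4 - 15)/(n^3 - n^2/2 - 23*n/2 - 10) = (n + 3/2)/(n + 1)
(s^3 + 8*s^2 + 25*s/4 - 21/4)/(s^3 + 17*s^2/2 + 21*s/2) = (s - 1/2)/s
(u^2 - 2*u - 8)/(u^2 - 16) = (u + 2)/(u + 4)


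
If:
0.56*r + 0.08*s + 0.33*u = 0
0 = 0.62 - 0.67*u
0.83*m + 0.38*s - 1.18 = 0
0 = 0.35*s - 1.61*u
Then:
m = -0.53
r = -1.15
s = 4.26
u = 0.93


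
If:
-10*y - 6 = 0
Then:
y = -3/5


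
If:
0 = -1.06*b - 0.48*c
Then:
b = -0.452830188679245*c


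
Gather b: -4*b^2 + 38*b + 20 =-4*b^2 + 38*b + 20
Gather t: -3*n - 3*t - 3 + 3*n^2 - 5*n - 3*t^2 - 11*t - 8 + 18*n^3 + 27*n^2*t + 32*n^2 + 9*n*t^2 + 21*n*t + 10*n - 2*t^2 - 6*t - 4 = 18*n^3 + 35*n^2 + 2*n + t^2*(9*n - 5) + t*(27*n^2 + 21*n - 20) - 15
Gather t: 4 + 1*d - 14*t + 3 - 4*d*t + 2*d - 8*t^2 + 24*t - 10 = 3*d - 8*t^2 + t*(10 - 4*d) - 3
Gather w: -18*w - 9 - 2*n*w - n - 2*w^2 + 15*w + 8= -n - 2*w^2 + w*(-2*n - 3) - 1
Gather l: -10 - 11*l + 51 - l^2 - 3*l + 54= -l^2 - 14*l + 95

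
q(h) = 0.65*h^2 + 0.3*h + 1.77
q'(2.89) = 4.06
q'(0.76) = 1.29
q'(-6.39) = -8.01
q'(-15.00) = -19.20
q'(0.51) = 0.96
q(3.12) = 9.03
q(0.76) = 2.37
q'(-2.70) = -3.21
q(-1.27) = 2.44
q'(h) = 1.3*h + 0.3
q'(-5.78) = -7.21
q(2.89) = 8.07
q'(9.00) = 12.00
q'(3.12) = 4.36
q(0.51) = 2.09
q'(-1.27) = -1.35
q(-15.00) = 143.52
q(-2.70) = 5.70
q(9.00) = 57.12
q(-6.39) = 26.39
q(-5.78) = 21.75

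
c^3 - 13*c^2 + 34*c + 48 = (c - 8)*(c - 6)*(c + 1)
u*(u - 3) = u^2 - 3*u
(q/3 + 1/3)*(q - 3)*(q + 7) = q^3/3 + 5*q^2/3 - 17*q/3 - 7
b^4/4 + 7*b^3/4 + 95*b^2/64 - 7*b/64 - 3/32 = (b/4 + 1/4)*(b - 1/4)*(b + 1/4)*(b + 6)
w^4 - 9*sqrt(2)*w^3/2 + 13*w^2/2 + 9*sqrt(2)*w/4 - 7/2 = (w - 7*sqrt(2)/2)*(w - sqrt(2))*(w - sqrt(2)/2)*(w + sqrt(2)/2)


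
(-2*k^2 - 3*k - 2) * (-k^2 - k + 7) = 2*k^4 + 5*k^3 - 9*k^2 - 19*k - 14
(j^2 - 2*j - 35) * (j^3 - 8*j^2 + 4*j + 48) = j^5 - 10*j^4 - 15*j^3 + 320*j^2 - 236*j - 1680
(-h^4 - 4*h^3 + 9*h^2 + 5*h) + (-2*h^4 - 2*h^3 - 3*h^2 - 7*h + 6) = -3*h^4 - 6*h^3 + 6*h^2 - 2*h + 6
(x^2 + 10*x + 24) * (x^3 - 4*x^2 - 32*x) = x^5 + 6*x^4 - 48*x^3 - 416*x^2 - 768*x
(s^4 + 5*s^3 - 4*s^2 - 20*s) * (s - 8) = s^5 - 3*s^4 - 44*s^3 + 12*s^2 + 160*s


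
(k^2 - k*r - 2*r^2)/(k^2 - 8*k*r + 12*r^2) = (-k - r)/(-k + 6*r)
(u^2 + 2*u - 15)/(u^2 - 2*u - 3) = (u + 5)/(u + 1)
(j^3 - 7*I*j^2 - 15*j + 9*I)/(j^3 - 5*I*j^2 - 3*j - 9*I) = (j - I)/(j + I)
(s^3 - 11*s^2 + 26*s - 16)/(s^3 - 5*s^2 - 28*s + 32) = (s - 2)/(s + 4)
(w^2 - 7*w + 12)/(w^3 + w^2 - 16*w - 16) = (w - 3)/(w^2 + 5*w + 4)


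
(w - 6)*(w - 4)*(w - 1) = w^3 - 11*w^2 + 34*w - 24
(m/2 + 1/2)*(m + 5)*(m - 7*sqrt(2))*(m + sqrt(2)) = m^4/2 - 3*sqrt(2)*m^3 + 3*m^3 - 18*sqrt(2)*m^2 - 9*m^2/2 - 42*m - 15*sqrt(2)*m - 35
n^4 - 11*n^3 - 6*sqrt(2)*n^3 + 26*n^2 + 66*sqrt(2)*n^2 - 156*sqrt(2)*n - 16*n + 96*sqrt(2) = (n - 8)*(n - 2)*(n - 1)*(n - 6*sqrt(2))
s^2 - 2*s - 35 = (s - 7)*(s + 5)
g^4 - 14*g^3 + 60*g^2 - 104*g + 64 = (g - 8)*(g - 2)^3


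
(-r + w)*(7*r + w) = -7*r^2 + 6*r*w + w^2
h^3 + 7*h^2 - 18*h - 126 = (h + 7)*(h - 3*sqrt(2))*(h + 3*sqrt(2))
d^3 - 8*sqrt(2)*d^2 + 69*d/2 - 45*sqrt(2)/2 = (d - 5*sqrt(2))*(d - 3*sqrt(2)/2)^2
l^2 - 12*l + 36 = (l - 6)^2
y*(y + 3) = y^2 + 3*y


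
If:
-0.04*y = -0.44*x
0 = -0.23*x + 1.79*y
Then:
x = 0.00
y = 0.00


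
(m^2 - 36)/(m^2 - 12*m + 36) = (m + 6)/(m - 6)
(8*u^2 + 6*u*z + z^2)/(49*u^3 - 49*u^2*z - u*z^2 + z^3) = (8*u^2 + 6*u*z + z^2)/(49*u^3 - 49*u^2*z - u*z^2 + z^3)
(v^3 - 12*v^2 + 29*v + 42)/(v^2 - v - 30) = (v^2 - 6*v - 7)/(v + 5)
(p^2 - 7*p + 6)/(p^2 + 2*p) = (p^2 - 7*p + 6)/(p*(p + 2))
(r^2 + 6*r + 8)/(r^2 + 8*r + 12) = (r + 4)/(r + 6)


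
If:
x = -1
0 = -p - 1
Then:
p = -1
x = -1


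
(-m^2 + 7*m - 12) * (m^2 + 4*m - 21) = -m^4 + 3*m^3 + 37*m^2 - 195*m + 252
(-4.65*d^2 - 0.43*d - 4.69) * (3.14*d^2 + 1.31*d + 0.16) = -14.601*d^4 - 7.4417*d^3 - 16.0339*d^2 - 6.2127*d - 0.7504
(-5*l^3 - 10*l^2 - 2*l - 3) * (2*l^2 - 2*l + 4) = -10*l^5 - 10*l^4 - 4*l^3 - 42*l^2 - 2*l - 12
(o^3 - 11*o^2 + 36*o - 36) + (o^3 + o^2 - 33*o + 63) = 2*o^3 - 10*o^2 + 3*o + 27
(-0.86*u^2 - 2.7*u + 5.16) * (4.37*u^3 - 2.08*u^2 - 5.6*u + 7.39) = -3.7582*u^5 - 10.0102*u^4 + 32.9812*u^3 - 1.9682*u^2 - 48.849*u + 38.1324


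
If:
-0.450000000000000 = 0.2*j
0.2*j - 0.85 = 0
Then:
No Solution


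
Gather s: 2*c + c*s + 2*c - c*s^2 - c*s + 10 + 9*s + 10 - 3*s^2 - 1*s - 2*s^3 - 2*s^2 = 4*c - 2*s^3 + s^2*(-c - 5) + 8*s + 20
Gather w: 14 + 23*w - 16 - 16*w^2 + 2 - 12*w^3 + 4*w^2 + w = -12*w^3 - 12*w^2 + 24*w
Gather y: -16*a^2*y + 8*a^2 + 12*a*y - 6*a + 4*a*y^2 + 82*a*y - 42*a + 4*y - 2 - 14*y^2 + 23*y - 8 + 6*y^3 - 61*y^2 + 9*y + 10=8*a^2 - 48*a + 6*y^3 + y^2*(4*a - 75) + y*(-16*a^2 + 94*a + 36)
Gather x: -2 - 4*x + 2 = -4*x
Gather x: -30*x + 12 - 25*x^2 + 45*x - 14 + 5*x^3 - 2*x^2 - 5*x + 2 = 5*x^3 - 27*x^2 + 10*x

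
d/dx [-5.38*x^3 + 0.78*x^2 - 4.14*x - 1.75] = -16.14*x^2 + 1.56*x - 4.14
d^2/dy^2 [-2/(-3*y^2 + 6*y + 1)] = 12*(3*y^2 - 6*y - 12*(y - 1)^2 - 1)/(-3*y^2 + 6*y + 1)^3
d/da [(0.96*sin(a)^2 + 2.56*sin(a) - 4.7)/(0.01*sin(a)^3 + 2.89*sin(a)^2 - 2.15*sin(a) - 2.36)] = (-0.0096*sin(a)^4 - 0.0512000000000006*sin(a)^3 - 9.3214*sin(a)^2 + 22.6348*sin(a) - 16.1466)*cos(a)/(0.0001*sin(a)^6 + 0.0578*sin(a)^5 + 8.3091*sin(a)^4 - 12.4742*sin(a)^3 - 9.0183*sin(a)^2 + 10.148*sin(a) + 5.5696)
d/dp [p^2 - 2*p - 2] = 2*p - 2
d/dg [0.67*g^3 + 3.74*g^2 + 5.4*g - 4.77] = 2.01*g^2 + 7.48*g + 5.4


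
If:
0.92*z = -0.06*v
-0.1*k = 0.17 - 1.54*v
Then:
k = -236.133333333333*z - 1.7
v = -15.3333333333333*z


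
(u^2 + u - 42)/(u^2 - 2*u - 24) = (u + 7)/(u + 4)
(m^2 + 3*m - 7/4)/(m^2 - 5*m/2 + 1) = (m + 7/2)/(m - 2)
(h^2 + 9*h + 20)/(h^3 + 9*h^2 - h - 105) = (h + 4)/(h^2 + 4*h - 21)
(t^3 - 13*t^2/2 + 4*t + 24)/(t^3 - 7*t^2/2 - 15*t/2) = (t^2 - 8*t + 16)/(t*(t - 5))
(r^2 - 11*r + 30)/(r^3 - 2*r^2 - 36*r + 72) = (r - 5)/(r^2 + 4*r - 12)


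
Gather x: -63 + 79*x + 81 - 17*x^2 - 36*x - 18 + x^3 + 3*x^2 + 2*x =x^3 - 14*x^2 + 45*x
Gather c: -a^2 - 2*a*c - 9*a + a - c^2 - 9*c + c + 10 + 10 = -a^2 - 8*a - c^2 + c*(-2*a - 8) + 20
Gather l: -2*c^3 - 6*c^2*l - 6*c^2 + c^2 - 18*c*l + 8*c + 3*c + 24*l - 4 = -2*c^3 - 5*c^2 + 11*c + l*(-6*c^2 - 18*c + 24) - 4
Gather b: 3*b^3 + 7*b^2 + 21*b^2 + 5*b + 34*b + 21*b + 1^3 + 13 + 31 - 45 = 3*b^3 + 28*b^2 + 60*b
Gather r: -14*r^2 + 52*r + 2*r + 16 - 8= -14*r^2 + 54*r + 8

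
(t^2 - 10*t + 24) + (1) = t^2 - 10*t + 25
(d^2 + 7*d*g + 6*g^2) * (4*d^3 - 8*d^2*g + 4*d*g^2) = 4*d^5 + 20*d^4*g - 28*d^3*g^2 - 20*d^2*g^3 + 24*d*g^4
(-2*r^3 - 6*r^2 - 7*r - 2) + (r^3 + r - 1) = -r^3 - 6*r^2 - 6*r - 3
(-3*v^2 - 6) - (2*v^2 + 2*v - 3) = -5*v^2 - 2*v - 3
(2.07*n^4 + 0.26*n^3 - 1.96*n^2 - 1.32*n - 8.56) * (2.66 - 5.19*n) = -10.7433*n^5 + 4.1568*n^4 + 10.864*n^3 + 1.6372*n^2 + 40.9152*n - 22.7696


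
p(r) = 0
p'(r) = 0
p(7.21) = 0.00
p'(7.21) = 0.00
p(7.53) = 0.00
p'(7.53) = 0.00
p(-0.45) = 0.00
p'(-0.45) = 0.00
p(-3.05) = 0.00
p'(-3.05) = 0.00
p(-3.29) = 0.00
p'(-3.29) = 0.00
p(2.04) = 0.00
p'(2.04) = 0.00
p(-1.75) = 0.00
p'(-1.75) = 0.00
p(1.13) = 0.00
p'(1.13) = 0.00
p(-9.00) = 0.00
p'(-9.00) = 0.00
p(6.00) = 0.00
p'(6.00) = 0.00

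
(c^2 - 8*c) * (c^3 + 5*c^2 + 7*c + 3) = c^5 - 3*c^4 - 33*c^3 - 53*c^2 - 24*c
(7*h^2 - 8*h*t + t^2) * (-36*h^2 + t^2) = -252*h^4 + 288*h^3*t - 29*h^2*t^2 - 8*h*t^3 + t^4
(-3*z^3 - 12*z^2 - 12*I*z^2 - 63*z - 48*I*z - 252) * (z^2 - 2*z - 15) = -3*z^5 - 6*z^4 - 12*I*z^4 + 6*z^3 - 24*I*z^3 + 54*z^2 + 276*I*z^2 + 1449*z + 720*I*z + 3780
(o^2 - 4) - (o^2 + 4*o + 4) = -4*o - 8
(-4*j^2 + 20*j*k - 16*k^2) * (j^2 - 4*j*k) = -4*j^4 + 36*j^3*k - 96*j^2*k^2 + 64*j*k^3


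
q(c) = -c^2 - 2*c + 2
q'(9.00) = -20.00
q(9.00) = -97.00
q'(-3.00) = 4.00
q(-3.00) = -1.00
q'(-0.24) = -1.52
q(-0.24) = 2.42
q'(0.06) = -2.12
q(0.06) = 1.88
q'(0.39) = -2.78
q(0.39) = 1.07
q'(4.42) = -10.84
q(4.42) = -26.38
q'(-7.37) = 12.74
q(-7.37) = -37.58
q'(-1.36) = 0.72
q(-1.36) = 2.87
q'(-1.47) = 0.94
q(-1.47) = 2.78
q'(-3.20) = 4.40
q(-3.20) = -1.84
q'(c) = -2*c - 2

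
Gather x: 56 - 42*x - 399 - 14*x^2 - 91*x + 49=-14*x^2 - 133*x - 294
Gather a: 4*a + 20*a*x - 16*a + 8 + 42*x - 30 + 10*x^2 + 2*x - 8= a*(20*x - 12) + 10*x^2 + 44*x - 30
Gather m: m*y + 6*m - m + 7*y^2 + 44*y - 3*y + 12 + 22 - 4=m*(y + 5) + 7*y^2 + 41*y + 30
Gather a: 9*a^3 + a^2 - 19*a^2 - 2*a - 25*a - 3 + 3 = 9*a^3 - 18*a^2 - 27*a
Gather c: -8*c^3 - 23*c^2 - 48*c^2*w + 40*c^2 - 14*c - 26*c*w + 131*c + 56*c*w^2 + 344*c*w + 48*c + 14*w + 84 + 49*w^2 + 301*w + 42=-8*c^3 + c^2*(17 - 48*w) + c*(56*w^2 + 318*w + 165) + 49*w^2 + 315*w + 126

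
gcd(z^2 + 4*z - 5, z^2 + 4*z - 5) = z^2 + 4*z - 5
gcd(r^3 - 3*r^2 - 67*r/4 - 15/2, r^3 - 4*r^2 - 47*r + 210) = r - 6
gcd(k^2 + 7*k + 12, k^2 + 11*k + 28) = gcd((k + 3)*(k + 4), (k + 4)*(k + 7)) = k + 4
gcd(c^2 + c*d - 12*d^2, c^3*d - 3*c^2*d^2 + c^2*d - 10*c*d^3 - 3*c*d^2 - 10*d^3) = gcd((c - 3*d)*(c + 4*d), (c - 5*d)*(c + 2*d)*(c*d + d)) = 1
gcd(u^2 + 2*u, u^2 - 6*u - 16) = u + 2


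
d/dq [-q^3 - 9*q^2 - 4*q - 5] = -3*q^2 - 18*q - 4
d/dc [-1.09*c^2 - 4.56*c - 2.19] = -2.18*c - 4.56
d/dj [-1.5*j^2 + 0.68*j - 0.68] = 0.68 - 3.0*j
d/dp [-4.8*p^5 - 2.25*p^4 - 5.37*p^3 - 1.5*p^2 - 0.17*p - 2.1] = -24.0*p^4 - 9.0*p^3 - 16.11*p^2 - 3.0*p - 0.17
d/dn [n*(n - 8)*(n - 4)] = 3*n^2 - 24*n + 32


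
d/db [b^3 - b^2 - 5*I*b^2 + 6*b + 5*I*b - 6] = 3*b^2 - 2*b - 10*I*b + 6 + 5*I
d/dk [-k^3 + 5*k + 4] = 5 - 3*k^2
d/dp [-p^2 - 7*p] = -2*p - 7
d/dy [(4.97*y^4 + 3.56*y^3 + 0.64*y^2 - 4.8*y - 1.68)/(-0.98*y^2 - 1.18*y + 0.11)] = (-9.7412*y^5 - 21.0826*y^4 - 6.2148*y^3 - 4.2844*y^2 - 3.152*y - 2.5104)/(0.9604*y^4 + 2.3128*y^3 + 1.1768*y^2 - 0.2596*y + 0.0121)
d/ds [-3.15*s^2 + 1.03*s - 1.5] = 1.03 - 6.3*s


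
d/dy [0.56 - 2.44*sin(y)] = -2.44*cos(y)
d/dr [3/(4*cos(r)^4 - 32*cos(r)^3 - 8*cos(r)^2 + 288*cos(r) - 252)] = 3*(-sin(r)^2*cos(r) + 6*sin(r)^2 + 12)*sin(r)/((cos(r) - 7)^2*(cos(r) - 3)^2*(cos(r) - 1)^2*(cos(r) + 3)^2)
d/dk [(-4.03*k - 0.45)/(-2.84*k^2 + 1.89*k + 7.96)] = (11.4452*k^2 - 7.6167*k - (4.03*k + 0.45)*(5.68*k - 1.89) - 32.0788)/(-2.84*k^2 + 1.89*k + 7.96)^2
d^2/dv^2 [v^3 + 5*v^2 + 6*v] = 6*v + 10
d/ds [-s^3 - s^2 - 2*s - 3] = -3*s^2 - 2*s - 2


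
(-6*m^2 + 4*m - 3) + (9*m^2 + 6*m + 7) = 3*m^2 + 10*m + 4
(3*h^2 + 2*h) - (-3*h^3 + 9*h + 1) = 3*h^3 + 3*h^2 - 7*h - 1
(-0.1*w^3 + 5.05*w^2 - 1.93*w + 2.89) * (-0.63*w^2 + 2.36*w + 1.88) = 0.063*w^5 - 3.4175*w^4 + 12.9459*w^3 + 3.1185*w^2 + 3.192*w + 5.4332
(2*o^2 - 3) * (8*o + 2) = 16*o^3 + 4*o^2 - 24*o - 6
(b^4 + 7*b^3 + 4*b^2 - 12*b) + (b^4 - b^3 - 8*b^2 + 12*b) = 2*b^4 + 6*b^3 - 4*b^2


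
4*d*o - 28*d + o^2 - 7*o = (4*d + o)*(o - 7)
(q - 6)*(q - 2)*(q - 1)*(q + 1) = q^4 - 8*q^3 + 11*q^2 + 8*q - 12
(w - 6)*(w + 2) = w^2 - 4*w - 12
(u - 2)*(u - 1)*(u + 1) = u^3 - 2*u^2 - u + 2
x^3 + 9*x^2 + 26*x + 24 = (x + 2)*(x + 3)*(x + 4)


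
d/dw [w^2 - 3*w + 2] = 2*w - 3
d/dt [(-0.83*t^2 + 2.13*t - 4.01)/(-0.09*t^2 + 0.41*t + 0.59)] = (-0.1486*t^2 - 1.7012*t + 2.9008)/(0.0081*t^4 - 0.0738*t^3 + 0.0619*t^2 + 0.4838*t + 0.3481)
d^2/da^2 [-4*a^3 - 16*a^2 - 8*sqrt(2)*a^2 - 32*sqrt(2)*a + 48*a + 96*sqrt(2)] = -24*a - 32 - 16*sqrt(2)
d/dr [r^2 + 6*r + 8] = 2*r + 6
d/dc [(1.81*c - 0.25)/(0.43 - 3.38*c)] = (0.028681 - 0.225446*c)/(3.38*c - 0.43)^3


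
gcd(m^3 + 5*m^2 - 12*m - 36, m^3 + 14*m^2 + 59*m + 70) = m + 2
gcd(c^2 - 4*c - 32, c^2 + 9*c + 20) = c + 4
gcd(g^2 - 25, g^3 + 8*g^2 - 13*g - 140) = g + 5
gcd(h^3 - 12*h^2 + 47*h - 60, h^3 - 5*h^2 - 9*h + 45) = h^2 - 8*h + 15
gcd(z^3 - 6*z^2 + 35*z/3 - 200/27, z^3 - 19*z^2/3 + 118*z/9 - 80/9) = z^2 - 13*z/3 + 40/9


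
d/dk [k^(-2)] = -2/k^3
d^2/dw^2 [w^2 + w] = 2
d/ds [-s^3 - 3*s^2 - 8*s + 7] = -3*s^2 - 6*s - 8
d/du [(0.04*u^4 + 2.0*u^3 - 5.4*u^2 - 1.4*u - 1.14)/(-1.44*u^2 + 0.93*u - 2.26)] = (-0.1152*u^5 - 2.7684*u^4 + 3.3584*u^3 - 20.598*u^2 + 21.1248*u + 4.2242)/(2.0736*u^4 - 2.6784*u^3 + 7.3737*u^2 - 4.2036*u + 5.1076)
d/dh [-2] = 0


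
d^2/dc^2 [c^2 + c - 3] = 2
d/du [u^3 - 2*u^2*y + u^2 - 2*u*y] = 3*u^2 - 4*u*y + 2*u - 2*y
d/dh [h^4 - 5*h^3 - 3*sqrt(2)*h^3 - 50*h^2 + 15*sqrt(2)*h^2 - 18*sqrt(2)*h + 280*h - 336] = 4*h^3 - 15*h^2 - 9*sqrt(2)*h^2 - 100*h + 30*sqrt(2)*h - 18*sqrt(2) + 280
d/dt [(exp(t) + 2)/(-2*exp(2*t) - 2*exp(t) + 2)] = ((exp(t) + 2)*(2*exp(t) + 1) - exp(2*t) - exp(t) + 1)*exp(t)/(2*(exp(2*t) + exp(t) - 1)^2)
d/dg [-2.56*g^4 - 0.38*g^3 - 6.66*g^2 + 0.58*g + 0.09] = -10.24*g^3 - 1.14*g^2 - 13.32*g + 0.58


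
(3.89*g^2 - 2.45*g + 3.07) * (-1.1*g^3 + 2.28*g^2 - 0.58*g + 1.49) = -4.279*g^5 + 11.5642*g^4 - 11.2192*g^3 + 14.2167*g^2 - 5.4311*g + 4.5743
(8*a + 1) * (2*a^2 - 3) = 16*a^3 + 2*a^2 - 24*a - 3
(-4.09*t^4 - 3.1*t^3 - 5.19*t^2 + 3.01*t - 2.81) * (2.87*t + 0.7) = -11.7383*t^5 - 11.76*t^4 - 17.0653*t^3 + 5.0057*t^2 - 5.9577*t - 1.967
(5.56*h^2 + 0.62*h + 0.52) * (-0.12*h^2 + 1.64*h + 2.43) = -0.6672*h^4 + 9.044*h^3 + 14.4652*h^2 + 2.3594*h + 1.2636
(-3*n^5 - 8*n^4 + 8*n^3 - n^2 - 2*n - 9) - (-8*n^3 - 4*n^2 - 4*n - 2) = -3*n^5 - 8*n^4 + 16*n^3 + 3*n^2 + 2*n - 7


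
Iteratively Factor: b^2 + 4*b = (b)*(b + 4)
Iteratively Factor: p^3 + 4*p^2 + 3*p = (p + 1)*(p^2 + 3*p) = p*(p + 1)*(p + 3)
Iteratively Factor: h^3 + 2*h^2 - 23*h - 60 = (h - 5)*(h^2 + 7*h + 12) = (h - 5)*(h + 4)*(h + 3)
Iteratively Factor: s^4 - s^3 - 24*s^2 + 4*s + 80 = (s - 2)*(s^3 + s^2 - 22*s - 40) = (s - 2)*(s + 2)*(s^2 - s - 20) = (s - 2)*(s + 2)*(s + 4)*(s - 5)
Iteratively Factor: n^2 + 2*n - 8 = (n + 4)*(n - 2)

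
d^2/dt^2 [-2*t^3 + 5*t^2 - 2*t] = 10 - 12*t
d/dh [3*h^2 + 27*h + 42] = 6*h + 27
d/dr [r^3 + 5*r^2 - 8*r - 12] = 3*r^2 + 10*r - 8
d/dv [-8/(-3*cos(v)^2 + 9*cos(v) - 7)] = 24*(2*cos(v) - 3)*sin(v)/(3*cos(v)^2 - 9*cos(v) + 7)^2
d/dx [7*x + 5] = 7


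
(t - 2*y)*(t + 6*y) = t^2 + 4*t*y - 12*y^2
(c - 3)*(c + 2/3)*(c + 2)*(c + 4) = c^4 + 11*c^3/3 - 8*c^2 - 92*c/3 - 16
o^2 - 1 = (o - 1)*(o + 1)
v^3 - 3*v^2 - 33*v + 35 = (v - 7)*(v - 1)*(v + 5)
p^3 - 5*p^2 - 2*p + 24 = (p - 4)*(p - 3)*(p + 2)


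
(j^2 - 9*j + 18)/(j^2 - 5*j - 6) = (j - 3)/(j + 1)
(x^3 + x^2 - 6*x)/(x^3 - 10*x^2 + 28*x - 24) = x*(x + 3)/(x^2 - 8*x + 12)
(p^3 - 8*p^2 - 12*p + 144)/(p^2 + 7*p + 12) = (p^2 - 12*p + 36)/(p + 3)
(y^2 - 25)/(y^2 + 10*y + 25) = (y - 5)/(y + 5)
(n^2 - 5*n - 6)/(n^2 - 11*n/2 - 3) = 2*(n + 1)/(2*n + 1)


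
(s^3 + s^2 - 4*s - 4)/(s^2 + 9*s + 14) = (s^2 - s - 2)/(s + 7)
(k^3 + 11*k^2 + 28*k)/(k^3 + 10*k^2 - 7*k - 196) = k*(k + 4)/(k^2 + 3*k - 28)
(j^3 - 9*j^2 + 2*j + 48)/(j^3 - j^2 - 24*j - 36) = (j^2 - 11*j + 24)/(j^2 - 3*j - 18)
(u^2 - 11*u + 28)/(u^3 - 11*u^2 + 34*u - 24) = (u - 7)/(u^2 - 7*u + 6)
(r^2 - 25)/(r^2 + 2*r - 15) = (r - 5)/(r - 3)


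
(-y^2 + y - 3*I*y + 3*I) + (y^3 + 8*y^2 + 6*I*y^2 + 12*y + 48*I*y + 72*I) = y^3 + 7*y^2 + 6*I*y^2 + 13*y + 45*I*y + 75*I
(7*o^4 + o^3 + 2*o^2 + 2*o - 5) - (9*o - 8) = 7*o^4 + o^3 + 2*o^2 - 7*o + 3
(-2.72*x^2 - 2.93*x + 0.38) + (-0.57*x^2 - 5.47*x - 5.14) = -3.29*x^2 - 8.4*x - 4.76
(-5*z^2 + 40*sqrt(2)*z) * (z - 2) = -5*z^3 + 10*z^2 + 40*sqrt(2)*z^2 - 80*sqrt(2)*z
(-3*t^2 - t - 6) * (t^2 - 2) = -3*t^4 - t^3 + 2*t + 12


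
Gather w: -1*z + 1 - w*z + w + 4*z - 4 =w*(1 - z) + 3*z - 3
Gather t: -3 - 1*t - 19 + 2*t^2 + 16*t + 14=2*t^2 + 15*t - 8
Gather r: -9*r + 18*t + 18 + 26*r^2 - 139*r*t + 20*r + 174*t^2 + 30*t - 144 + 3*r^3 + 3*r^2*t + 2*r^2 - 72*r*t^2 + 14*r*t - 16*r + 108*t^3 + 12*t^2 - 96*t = 3*r^3 + r^2*(3*t + 28) + r*(-72*t^2 - 125*t - 5) + 108*t^3 + 186*t^2 - 48*t - 126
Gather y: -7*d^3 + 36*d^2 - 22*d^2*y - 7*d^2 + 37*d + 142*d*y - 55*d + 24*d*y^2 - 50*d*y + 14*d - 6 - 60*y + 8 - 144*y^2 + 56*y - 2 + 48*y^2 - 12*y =-7*d^3 + 29*d^2 - 4*d + y^2*(24*d - 96) + y*(-22*d^2 + 92*d - 16)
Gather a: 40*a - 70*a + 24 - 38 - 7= -30*a - 21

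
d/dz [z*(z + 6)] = 2*z + 6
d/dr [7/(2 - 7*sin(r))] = 49*cos(r)/(7*sin(r) - 2)^2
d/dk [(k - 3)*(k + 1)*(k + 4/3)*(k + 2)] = 4*k^3 + 4*k^2 - 14*k - 46/3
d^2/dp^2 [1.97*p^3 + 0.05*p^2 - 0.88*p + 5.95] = 11.82*p + 0.1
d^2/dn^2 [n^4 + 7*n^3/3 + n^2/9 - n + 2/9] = 12*n^2 + 14*n + 2/9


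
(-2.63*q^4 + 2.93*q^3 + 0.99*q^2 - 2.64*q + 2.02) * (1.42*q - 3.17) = -3.7346*q^5 + 12.4977*q^4 - 7.8823*q^3 - 6.8871*q^2 + 11.2372*q - 6.4034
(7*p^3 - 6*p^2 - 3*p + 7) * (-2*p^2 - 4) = -14*p^5 + 12*p^4 - 22*p^3 + 10*p^2 + 12*p - 28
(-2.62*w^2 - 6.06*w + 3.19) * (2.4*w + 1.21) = -6.288*w^3 - 17.7142*w^2 + 0.3234*w + 3.8599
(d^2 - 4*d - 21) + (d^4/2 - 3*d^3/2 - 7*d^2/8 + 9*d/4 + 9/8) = d^4/2 - 3*d^3/2 + d^2/8 - 7*d/4 - 159/8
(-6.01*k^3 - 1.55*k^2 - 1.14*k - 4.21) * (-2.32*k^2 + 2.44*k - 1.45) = 13.9432*k^5 - 11.0684*k^4 + 7.5773*k^3 + 9.2331*k^2 - 8.6194*k + 6.1045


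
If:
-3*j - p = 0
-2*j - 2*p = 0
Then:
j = 0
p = 0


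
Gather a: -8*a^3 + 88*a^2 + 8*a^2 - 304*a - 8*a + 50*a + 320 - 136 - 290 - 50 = -8*a^3 + 96*a^2 - 262*a - 156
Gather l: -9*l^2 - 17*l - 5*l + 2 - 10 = -9*l^2 - 22*l - 8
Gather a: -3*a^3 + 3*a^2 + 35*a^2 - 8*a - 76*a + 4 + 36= -3*a^3 + 38*a^2 - 84*a + 40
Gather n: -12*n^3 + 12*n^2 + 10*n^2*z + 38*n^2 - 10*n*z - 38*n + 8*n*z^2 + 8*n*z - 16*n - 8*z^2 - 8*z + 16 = -12*n^3 + n^2*(10*z + 50) + n*(8*z^2 - 2*z - 54) - 8*z^2 - 8*z + 16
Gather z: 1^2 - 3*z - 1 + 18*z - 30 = 15*z - 30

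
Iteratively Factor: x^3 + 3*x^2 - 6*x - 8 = (x - 2)*(x^2 + 5*x + 4) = (x - 2)*(x + 1)*(x + 4)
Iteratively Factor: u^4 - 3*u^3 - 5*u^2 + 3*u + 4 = (u - 4)*(u^3 + u^2 - u - 1) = (u - 4)*(u - 1)*(u^2 + 2*u + 1) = (u - 4)*(u - 1)*(u + 1)*(u + 1)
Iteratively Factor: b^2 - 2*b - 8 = (b - 4)*(b + 2)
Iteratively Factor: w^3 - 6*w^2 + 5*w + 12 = (w + 1)*(w^2 - 7*w + 12) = (w - 4)*(w + 1)*(w - 3)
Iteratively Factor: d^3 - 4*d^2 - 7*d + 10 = (d - 5)*(d^2 + d - 2) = (d - 5)*(d - 1)*(d + 2)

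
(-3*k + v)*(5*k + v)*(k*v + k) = -15*k^3*v - 15*k^3 + 2*k^2*v^2 + 2*k^2*v + k*v^3 + k*v^2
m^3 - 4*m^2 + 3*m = m*(m - 3)*(m - 1)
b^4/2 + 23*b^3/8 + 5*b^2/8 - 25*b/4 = b*(b/2 + 1)*(b - 5/4)*(b + 5)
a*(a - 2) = a^2 - 2*a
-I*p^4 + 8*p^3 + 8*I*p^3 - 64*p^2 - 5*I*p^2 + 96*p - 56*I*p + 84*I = (p - 6)*(p - 2)*(p + 7*I)*(-I*p + 1)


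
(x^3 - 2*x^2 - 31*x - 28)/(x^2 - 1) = (x^2 - 3*x - 28)/(x - 1)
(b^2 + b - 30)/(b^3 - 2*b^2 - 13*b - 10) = (b + 6)/(b^2 + 3*b + 2)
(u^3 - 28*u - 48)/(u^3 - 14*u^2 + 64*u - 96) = (u^2 + 6*u + 8)/(u^2 - 8*u + 16)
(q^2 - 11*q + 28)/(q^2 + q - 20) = (q - 7)/(q + 5)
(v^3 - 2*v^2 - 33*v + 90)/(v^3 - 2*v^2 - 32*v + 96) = (v^2 - 8*v + 15)/(v^2 - 8*v + 16)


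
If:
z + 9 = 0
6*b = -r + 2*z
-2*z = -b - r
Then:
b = 0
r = -18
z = -9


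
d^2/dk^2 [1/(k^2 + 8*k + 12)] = 2*(-k^2 - 8*k + 4*(k + 4)^2 - 12)/(k^2 + 8*k + 12)^3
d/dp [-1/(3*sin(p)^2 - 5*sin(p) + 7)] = (6*sin(p) - 5)*cos(p)/(3*sin(p)^2 - 5*sin(p) + 7)^2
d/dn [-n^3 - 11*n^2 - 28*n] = -3*n^2 - 22*n - 28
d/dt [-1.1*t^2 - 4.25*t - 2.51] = -2.2*t - 4.25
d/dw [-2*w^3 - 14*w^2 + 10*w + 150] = -6*w^2 - 28*w + 10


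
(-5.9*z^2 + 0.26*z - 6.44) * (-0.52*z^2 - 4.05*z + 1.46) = 3.068*z^4 + 23.7598*z^3 - 6.3182*z^2 + 26.4616*z - 9.4024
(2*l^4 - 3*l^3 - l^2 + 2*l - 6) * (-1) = -2*l^4 + 3*l^3 + l^2 - 2*l + 6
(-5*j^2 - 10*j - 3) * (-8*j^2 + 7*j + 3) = 40*j^4 + 45*j^3 - 61*j^2 - 51*j - 9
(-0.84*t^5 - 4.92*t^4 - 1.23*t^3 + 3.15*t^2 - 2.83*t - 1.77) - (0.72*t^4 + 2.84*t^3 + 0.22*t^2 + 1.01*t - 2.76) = -0.84*t^5 - 5.64*t^4 - 4.07*t^3 + 2.93*t^2 - 3.84*t + 0.99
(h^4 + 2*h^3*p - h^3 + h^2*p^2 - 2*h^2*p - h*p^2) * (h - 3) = h^5 + 2*h^4*p - 4*h^4 + h^3*p^2 - 8*h^3*p + 3*h^3 - 4*h^2*p^2 + 6*h^2*p + 3*h*p^2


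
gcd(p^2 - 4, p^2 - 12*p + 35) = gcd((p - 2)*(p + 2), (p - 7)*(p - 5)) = 1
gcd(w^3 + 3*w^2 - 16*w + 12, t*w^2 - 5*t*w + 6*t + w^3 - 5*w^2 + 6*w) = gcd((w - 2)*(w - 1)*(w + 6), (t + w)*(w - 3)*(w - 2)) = w - 2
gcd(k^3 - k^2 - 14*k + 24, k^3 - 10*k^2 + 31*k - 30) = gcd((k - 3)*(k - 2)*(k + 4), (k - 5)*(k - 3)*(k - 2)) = k^2 - 5*k + 6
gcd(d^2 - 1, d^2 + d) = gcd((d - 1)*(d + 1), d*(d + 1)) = d + 1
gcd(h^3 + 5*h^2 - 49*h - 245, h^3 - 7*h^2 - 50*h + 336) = h + 7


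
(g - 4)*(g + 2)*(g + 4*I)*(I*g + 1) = I*g^4 - 3*g^3 - 2*I*g^3 + 6*g^2 - 4*I*g^2 + 24*g - 8*I*g - 32*I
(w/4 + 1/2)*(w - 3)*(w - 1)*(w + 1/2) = w^4/4 - 3*w^3/8 - 3*w^2/2 + 7*w/8 + 3/4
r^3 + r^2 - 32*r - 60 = (r - 6)*(r + 2)*(r + 5)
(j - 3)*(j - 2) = j^2 - 5*j + 6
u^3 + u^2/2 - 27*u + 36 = (u - 4)*(u - 3/2)*(u + 6)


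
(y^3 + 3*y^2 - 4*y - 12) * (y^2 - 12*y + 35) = y^5 - 9*y^4 - 5*y^3 + 141*y^2 + 4*y - 420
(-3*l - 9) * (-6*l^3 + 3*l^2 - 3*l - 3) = 18*l^4 + 45*l^3 - 18*l^2 + 36*l + 27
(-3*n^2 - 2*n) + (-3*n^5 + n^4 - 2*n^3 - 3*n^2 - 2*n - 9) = -3*n^5 + n^4 - 2*n^3 - 6*n^2 - 4*n - 9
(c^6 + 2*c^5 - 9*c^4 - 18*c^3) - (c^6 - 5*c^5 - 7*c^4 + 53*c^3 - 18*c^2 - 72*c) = 7*c^5 - 2*c^4 - 71*c^3 + 18*c^2 + 72*c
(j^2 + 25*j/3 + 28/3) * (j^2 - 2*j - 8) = j^4 + 19*j^3/3 - 46*j^2/3 - 256*j/3 - 224/3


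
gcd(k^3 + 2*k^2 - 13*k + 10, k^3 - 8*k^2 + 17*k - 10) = k^2 - 3*k + 2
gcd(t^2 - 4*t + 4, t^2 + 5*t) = 1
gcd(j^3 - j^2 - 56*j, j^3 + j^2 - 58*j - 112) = j^2 - j - 56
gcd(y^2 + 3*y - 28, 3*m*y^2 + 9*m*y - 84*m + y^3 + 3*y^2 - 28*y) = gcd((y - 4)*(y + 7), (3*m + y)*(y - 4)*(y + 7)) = y^2 + 3*y - 28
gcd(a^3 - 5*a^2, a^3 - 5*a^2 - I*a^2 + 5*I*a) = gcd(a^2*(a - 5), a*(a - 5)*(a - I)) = a^2 - 5*a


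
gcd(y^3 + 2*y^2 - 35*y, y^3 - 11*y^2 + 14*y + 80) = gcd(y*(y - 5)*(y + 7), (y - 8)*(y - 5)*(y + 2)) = y - 5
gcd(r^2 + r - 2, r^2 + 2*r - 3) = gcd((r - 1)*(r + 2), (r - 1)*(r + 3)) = r - 1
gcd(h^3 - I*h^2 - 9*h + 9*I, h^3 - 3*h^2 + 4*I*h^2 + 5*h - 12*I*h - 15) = h^2 + h*(-3 - I) + 3*I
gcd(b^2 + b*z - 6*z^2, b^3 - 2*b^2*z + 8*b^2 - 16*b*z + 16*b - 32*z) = -b + 2*z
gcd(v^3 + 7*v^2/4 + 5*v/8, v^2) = v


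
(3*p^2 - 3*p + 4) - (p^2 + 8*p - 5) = 2*p^2 - 11*p + 9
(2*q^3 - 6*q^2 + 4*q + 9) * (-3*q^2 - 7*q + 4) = -6*q^5 + 4*q^4 + 38*q^3 - 79*q^2 - 47*q + 36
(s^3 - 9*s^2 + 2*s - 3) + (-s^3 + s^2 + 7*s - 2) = -8*s^2 + 9*s - 5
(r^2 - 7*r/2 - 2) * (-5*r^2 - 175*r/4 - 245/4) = -5*r^4 - 105*r^3/4 + 815*r^2/8 + 2415*r/8 + 245/2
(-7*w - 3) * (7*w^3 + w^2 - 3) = -49*w^4 - 28*w^3 - 3*w^2 + 21*w + 9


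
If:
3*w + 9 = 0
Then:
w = -3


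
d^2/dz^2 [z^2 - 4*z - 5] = 2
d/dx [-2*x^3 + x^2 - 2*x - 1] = -6*x^2 + 2*x - 2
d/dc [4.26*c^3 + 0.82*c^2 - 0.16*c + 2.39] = 12.78*c^2 + 1.64*c - 0.16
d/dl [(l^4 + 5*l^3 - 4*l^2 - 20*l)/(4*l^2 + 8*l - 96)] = (2*l^5 + 11*l^4 - 76*l^3 - 348*l^2 + 192*l + 480)/(4*(l^4 + 4*l^3 - 44*l^2 - 96*l + 576))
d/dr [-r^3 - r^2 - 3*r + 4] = -3*r^2 - 2*r - 3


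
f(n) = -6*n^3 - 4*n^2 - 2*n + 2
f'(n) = -18*n^2 - 8*n - 2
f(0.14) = 1.63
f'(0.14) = -3.47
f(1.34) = -22.30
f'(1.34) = -45.04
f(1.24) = -18.07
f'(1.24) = -39.60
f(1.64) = -38.50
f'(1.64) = -63.53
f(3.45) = -298.89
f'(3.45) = -243.84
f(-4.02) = 335.19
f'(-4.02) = -260.73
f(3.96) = -441.24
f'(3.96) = -315.95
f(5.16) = -939.15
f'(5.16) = -522.54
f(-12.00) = 9818.00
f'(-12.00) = -2498.00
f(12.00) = -10966.00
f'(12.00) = -2690.00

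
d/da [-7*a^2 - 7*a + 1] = -14*a - 7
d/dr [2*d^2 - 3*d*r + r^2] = -3*d + 2*r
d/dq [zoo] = 0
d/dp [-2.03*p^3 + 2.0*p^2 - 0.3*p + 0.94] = -6.09*p^2 + 4.0*p - 0.3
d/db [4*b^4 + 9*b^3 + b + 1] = 16*b^3 + 27*b^2 + 1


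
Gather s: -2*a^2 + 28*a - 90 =-2*a^2 + 28*a - 90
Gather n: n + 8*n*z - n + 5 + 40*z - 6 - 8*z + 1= 8*n*z + 32*z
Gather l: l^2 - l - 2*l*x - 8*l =l^2 + l*(-2*x - 9)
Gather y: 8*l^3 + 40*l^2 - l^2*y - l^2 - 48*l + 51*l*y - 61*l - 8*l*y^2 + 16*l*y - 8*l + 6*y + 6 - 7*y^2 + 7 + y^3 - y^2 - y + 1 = 8*l^3 + 39*l^2 - 117*l + y^3 + y^2*(-8*l - 8) + y*(-l^2 + 67*l + 5) + 14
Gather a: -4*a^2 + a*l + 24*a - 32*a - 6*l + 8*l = -4*a^2 + a*(l - 8) + 2*l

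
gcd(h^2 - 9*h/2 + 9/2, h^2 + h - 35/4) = 1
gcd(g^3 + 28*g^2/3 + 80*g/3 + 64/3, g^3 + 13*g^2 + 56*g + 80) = g^2 + 8*g + 16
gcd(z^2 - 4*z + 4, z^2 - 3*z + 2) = z - 2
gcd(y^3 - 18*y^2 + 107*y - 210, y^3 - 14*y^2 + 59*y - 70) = y^2 - 12*y + 35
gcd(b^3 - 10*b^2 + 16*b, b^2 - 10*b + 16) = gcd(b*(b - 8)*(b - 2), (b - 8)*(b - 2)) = b^2 - 10*b + 16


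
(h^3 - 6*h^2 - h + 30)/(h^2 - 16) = (h^3 - 6*h^2 - h + 30)/(h^2 - 16)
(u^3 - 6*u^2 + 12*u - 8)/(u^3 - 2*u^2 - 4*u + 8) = (u - 2)/(u + 2)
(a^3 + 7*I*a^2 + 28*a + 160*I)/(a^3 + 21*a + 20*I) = (a + 8*I)/(a + I)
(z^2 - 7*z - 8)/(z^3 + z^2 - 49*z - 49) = (z - 8)/(z^2 - 49)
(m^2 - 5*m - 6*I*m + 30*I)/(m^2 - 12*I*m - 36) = (m - 5)/(m - 6*I)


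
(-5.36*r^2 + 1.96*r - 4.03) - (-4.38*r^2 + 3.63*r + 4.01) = -0.98*r^2 - 1.67*r - 8.04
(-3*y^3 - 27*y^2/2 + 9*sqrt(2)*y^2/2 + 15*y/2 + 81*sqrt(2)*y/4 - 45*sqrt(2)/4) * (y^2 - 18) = -3*y^5 - 27*y^4/2 + 9*sqrt(2)*y^4/2 + 81*sqrt(2)*y^3/4 + 123*y^3/2 - 369*sqrt(2)*y^2/4 + 243*y^2 - 729*sqrt(2)*y/2 - 135*y + 405*sqrt(2)/2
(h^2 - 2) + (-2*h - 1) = h^2 - 2*h - 3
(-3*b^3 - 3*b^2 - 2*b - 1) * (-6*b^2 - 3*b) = 18*b^5 + 27*b^4 + 21*b^3 + 12*b^2 + 3*b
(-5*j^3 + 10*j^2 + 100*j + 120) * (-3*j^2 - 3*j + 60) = 15*j^5 - 15*j^4 - 630*j^3 - 60*j^2 + 5640*j + 7200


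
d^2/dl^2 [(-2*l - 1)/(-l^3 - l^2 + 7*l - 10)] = 2*((2*l + 1)*(3*l^2 + 2*l - 7)^2 + (-6*l^2 - 4*l - (2*l + 1)*(3*l + 1) + 14)*(l^3 + l^2 - 7*l + 10))/(l^3 + l^2 - 7*l + 10)^3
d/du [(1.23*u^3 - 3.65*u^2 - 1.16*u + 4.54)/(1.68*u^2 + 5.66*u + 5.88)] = (2.0664*u^4 + 13.9236*u^3 + 2.987*u^2 - 58.1784*u - 32.5172)/(2.8224*u^4 + 19.0176*u^3 + 51.7924*u^2 + 66.5616*u + 34.5744)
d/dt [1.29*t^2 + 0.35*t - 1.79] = 2.58*t + 0.35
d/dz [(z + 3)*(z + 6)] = 2*z + 9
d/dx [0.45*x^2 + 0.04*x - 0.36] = 0.9*x + 0.04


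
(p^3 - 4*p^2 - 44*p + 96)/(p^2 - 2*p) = p - 2 - 48/p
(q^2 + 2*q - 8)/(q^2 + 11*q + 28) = (q - 2)/(q + 7)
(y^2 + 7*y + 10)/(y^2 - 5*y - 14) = (y + 5)/(y - 7)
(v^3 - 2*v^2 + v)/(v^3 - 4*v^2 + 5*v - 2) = v/(v - 2)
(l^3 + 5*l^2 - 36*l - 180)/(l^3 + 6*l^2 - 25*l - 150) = (l - 6)/(l - 5)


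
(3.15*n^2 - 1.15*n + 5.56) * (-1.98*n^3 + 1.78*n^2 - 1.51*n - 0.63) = -6.237*n^5 + 7.884*n^4 - 17.8123*n^3 + 9.6488*n^2 - 7.6711*n - 3.5028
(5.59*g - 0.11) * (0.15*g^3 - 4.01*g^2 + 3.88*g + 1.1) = 0.8385*g^4 - 22.4324*g^3 + 22.1303*g^2 + 5.7222*g - 0.121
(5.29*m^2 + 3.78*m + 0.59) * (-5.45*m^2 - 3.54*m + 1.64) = -28.8305*m^4 - 39.3276*m^3 - 7.9211*m^2 + 4.1106*m + 0.9676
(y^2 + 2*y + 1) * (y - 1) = y^3 + y^2 - y - 1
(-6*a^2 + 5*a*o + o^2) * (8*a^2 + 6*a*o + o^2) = -48*a^4 + 4*a^3*o + 32*a^2*o^2 + 11*a*o^3 + o^4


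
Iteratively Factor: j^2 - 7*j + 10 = (j - 2)*(j - 5)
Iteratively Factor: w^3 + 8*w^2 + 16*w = (w + 4)*(w^2 + 4*w) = w*(w + 4)*(w + 4)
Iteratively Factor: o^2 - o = (o)*(o - 1)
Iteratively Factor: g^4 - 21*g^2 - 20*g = (g - 5)*(g^3 + 5*g^2 + 4*g) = (g - 5)*(g + 1)*(g^2 + 4*g) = g*(g - 5)*(g + 1)*(g + 4)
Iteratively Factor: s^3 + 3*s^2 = (s)*(s^2 + 3*s) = s*(s + 3)*(s)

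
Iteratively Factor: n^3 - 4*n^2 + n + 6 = (n - 2)*(n^2 - 2*n - 3) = (n - 3)*(n - 2)*(n + 1)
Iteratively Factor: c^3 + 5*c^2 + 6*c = (c + 3)*(c^2 + 2*c) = (c + 2)*(c + 3)*(c)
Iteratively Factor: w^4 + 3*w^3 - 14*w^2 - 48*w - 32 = (w + 4)*(w^3 - w^2 - 10*w - 8) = (w - 4)*(w + 4)*(w^2 + 3*w + 2) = (w - 4)*(w + 2)*(w + 4)*(w + 1)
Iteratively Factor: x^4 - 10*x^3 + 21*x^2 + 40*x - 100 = (x + 2)*(x^3 - 12*x^2 + 45*x - 50) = (x - 2)*(x + 2)*(x^2 - 10*x + 25) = (x - 5)*(x - 2)*(x + 2)*(x - 5)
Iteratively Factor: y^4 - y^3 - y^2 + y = (y + 1)*(y^3 - 2*y^2 + y) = (y - 1)*(y + 1)*(y^2 - y) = (y - 1)^2*(y + 1)*(y)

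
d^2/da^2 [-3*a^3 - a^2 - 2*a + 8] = -18*a - 2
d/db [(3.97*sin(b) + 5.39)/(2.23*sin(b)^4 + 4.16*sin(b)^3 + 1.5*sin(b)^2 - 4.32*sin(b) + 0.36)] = (-26.5593*sin(b)^4 - 81.1092*sin(b)^3 - 73.2222*sin(b)^2 - 16.17*sin(b) + 24.714)*cos(b)/(4.9729*sin(b)^8 + 18.5536*sin(b)^7 + 23.9956*sin(b)^6 - 6.7872*sin(b)^5 - 32.0868*sin(b)^4 - 9.9648*sin(b)^3 + 19.7424*sin(b)^2 - 3.1104*sin(b) + 0.1296)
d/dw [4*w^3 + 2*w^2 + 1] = 4*w*(3*w + 1)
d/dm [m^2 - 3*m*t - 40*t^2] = 2*m - 3*t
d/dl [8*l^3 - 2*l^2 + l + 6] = 24*l^2 - 4*l + 1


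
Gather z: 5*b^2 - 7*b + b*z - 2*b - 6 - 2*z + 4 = 5*b^2 - 9*b + z*(b - 2) - 2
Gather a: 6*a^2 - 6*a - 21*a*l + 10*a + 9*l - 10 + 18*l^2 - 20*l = 6*a^2 + a*(4 - 21*l) + 18*l^2 - 11*l - 10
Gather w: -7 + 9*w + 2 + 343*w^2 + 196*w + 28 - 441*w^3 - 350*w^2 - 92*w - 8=-441*w^3 - 7*w^2 + 113*w + 15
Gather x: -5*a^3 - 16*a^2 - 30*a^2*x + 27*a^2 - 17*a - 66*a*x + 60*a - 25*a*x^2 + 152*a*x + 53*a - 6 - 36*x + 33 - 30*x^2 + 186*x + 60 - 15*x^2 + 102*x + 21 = -5*a^3 + 11*a^2 + 96*a + x^2*(-25*a - 45) + x*(-30*a^2 + 86*a + 252) + 108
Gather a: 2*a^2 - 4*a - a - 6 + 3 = 2*a^2 - 5*a - 3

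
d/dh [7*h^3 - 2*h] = 21*h^2 - 2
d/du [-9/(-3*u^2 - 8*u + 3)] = 18*(-3*u - 4)/(3*u^2 + 8*u - 3)^2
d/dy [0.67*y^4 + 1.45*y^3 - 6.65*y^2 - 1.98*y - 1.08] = 2.68*y^3 + 4.35*y^2 - 13.3*y - 1.98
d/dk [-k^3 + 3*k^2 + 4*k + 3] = -3*k^2 + 6*k + 4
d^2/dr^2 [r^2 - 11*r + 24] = 2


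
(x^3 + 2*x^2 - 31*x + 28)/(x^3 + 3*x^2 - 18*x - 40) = (x^2 + 6*x - 7)/(x^2 + 7*x + 10)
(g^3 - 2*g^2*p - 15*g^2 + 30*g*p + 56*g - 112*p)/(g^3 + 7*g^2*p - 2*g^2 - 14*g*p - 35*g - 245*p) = (g^2 - 2*g*p - 8*g + 16*p)/(g^2 + 7*g*p + 5*g + 35*p)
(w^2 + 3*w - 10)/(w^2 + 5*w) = (w - 2)/w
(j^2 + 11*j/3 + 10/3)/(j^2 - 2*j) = (3*j^2 + 11*j + 10)/(3*j*(j - 2))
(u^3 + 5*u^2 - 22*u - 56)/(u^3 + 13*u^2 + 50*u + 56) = (u - 4)/(u + 4)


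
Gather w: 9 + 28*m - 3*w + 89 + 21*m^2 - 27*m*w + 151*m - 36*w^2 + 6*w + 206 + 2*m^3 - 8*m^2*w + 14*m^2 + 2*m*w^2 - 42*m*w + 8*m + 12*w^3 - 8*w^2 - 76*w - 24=2*m^3 + 35*m^2 + 187*m + 12*w^3 + w^2*(2*m - 44) + w*(-8*m^2 - 69*m - 73) + 280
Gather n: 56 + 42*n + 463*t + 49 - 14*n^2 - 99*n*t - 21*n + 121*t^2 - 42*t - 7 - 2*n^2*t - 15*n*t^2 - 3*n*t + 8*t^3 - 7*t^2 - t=n^2*(-2*t - 14) + n*(-15*t^2 - 102*t + 21) + 8*t^3 + 114*t^2 + 420*t + 98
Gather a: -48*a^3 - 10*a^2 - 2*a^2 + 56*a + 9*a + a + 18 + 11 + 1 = -48*a^3 - 12*a^2 + 66*a + 30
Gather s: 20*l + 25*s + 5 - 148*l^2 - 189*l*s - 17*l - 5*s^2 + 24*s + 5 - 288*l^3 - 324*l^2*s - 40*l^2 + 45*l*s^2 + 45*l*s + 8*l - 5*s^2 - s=-288*l^3 - 188*l^2 + 11*l + s^2*(45*l - 10) + s*(-324*l^2 - 144*l + 48) + 10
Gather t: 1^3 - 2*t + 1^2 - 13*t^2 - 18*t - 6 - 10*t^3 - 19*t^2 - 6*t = -10*t^3 - 32*t^2 - 26*t - 4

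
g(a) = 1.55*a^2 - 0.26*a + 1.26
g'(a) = 3.1*a - 0.26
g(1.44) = 4.10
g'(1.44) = 4.20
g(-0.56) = 1.89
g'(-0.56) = -2.00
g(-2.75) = 13.70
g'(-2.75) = -8.78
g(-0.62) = 2.02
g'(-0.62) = -2.18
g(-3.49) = 21.05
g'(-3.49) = -11.08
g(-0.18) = 1.36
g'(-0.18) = -0.82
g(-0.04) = 1.27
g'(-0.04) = -0.38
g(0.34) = 1.35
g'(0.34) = 0.79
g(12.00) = 221.34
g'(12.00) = 36.94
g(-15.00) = 353.91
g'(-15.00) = -46.76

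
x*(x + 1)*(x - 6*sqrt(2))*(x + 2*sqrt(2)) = x^4 - 4*sqrt(2)*x^3 + x^3 - 24*x^2 - 4*sqrt(2)*x^2 - 24*x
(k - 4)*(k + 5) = k^2 + k - 20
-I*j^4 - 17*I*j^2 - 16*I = (j - 4*I)*(j - I)*(j + 4*I)*(-I*j + 1)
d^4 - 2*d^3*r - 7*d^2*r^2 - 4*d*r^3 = d*(d - 4*r)*(d + r)^2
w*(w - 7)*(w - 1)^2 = w^4 - 9*w^3 + 15*w^2 - 7*w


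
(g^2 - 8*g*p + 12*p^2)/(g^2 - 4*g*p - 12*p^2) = (g - 2*p)/(g + 2*p)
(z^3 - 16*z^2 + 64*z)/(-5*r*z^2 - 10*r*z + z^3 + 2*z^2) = (-z^2 + 16*z - 64)/(5*r*z + 10*r - z^2 - 2*z)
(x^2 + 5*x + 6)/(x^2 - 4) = (x + 3)/(x - 2)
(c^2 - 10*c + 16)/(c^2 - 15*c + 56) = (c - 2)/(c - 7)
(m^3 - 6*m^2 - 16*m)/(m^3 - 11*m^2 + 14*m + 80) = m/(m - 5)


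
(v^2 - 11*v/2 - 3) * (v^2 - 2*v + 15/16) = v^4 - 15*v^3/2 + 143*v^2/16 + 27*v/32 - 45/16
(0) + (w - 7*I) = w - 7*I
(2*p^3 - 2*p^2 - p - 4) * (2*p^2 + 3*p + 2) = 4*p^5 + 2*p^4 - 4*p^3 - 15*p^2 - 14*p - 8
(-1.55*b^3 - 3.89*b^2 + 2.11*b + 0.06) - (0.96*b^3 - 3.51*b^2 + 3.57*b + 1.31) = -2.51*b^3 - 0.38*b^2 - 1.46*b - 1.25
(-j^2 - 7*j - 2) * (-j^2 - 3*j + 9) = j^4 + 10*j^3 + 14*j^2 - 57*j - 18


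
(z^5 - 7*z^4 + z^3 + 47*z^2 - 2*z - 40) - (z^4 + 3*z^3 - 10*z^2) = z^5 - 8*z^4 - 2*z^3 + 57*z^2 - 2*z - 40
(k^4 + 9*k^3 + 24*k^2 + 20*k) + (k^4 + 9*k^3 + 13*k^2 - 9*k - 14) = 2*k^4 + 18*k^3 + 37*k^2 + 11*k - 14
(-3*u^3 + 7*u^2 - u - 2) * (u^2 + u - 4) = -3*u^5 + 4*u^4 + 18*u^3 - 31*u^2 + 2*u + 8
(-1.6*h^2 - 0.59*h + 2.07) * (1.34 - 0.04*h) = 0.064*h^3 - 2.1204*h^2 - 0.8734*h + 2.7738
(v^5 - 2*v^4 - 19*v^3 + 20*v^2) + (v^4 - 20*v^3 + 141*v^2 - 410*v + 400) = v^5 - v^4 - 39*v^3 + 161*v^2 - 410*v + 400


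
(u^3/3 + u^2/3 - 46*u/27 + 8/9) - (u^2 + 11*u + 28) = u^3/3 - 2*u^2/3 - 343*u/27 - 244/9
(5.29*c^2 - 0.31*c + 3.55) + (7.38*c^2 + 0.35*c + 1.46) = 12.67*c^2 + 0.04*c + 5.01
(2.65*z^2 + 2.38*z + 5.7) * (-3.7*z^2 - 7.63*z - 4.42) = -9.805*z^4 - 29.0255*z^3 - 50.9624*z^2 - 54.0106*z - 25.194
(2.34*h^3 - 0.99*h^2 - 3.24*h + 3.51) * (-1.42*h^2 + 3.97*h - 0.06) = -3.3228*h^5 + 10.6956*h^4 + 0.5301*h^3 - 17.7876*h^2 + 14.1291*h - 0.2106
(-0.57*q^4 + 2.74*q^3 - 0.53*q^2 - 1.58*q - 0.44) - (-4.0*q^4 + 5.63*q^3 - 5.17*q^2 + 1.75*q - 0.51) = 3.43*q^4 - 2.89*q^3 + 4.64*q^2 - 3.33*q + 0.07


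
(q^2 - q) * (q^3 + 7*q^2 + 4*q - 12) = q^5 + 6*q^4 - 3*q^3 - 16*q^2 + 12*q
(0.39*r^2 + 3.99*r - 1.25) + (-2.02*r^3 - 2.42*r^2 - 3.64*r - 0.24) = -2.02*r^3 - 2.03*r^2 + 0.35*r - 1.49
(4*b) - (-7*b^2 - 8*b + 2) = 7*b^2 + 12*b - 2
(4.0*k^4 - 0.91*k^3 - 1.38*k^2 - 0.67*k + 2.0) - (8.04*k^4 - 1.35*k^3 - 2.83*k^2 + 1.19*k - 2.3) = -4.04*k^4 + 0.44*k^3 + 1.45*k^2 - 1.86*k + 4.3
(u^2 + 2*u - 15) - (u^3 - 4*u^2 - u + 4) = -u^3 + 5*u^2 + 3*u - 19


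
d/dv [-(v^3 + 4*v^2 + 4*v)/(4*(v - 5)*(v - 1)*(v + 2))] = (4*v^2 - 5*v - 5)/(2*(v^4 - 12*v^3 + 46*v^2 - 60*v + 25))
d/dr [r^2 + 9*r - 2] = 2*r + 9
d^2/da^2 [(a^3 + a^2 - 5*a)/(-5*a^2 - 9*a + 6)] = 2*(59*a^3 + 72*a^2 + 342*a + 234)/(125*a^6 + 675*a^5 + 765*a^4 - 891*a^3 - 918*a^2 + 972*a - 216)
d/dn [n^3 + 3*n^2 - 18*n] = 3*n^2 + 6*n - 18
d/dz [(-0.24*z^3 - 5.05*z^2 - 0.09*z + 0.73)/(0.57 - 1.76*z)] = (0.8448*z^3 + 8.4776*z^2 - 5.757*z + 1.2335)/(3.0976*z^2 - 2.0064*z + 0.3249)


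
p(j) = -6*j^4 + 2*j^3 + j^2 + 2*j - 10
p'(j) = -24*j^3 + 6*j^2 + 2*j + 2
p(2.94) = -392.92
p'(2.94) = -550.15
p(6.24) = -8569.46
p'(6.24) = -5583.19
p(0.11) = -9.77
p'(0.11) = 2.26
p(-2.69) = -361.24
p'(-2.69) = 507.20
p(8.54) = -30588.43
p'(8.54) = -14491.39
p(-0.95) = -17.60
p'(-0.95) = 26.09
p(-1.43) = -41.75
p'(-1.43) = 81.59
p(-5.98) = -8086.73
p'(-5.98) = 5336.94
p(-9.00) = -40771.00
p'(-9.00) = 17966.00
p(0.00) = -10.00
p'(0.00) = 2.00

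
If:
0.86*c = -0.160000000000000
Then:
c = -0.19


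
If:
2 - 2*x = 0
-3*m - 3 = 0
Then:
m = -1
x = 1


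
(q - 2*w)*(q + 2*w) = q^2 - 4*w^2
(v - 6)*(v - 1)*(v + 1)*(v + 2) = v^4 - 4*v^3 - 13*v^2 + 4*v + 12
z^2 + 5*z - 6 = (z - 1)*(z + 6)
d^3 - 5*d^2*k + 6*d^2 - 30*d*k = d*(d + 6)*(d - 5*k)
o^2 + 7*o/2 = o*(o + 7/2)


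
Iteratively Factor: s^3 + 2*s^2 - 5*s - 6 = (s + 3)*(s^2 - s - 2) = (s + 1)*(s + 3)*(s - 2)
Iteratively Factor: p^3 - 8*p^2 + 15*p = (p)*(p^2 - 8*p + 15) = p*(p - 3)*(p - 5)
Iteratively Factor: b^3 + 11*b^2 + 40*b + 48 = (b + 4)*(b^2 + 7*b + 12) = (b + 3)*(b + 4)*(b + 4)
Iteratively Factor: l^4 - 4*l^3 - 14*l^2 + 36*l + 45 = (l + 1)*(l^3 - 5*l^2 - 9*l + 45) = (l + 1)*(l + 3)*(l^2 - 8*l + 15) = (l - 5)*(l + 1)*(l + 3)*(l - 3)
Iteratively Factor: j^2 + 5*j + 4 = (j + 1)*(j + 4)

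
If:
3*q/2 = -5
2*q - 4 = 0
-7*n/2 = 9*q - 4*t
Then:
No Solution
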